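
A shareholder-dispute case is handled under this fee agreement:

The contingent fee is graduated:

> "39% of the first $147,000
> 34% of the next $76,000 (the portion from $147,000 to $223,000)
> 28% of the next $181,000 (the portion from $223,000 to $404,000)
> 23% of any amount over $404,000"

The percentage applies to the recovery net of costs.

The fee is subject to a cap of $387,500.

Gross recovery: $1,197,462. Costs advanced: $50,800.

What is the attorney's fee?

$304,662.26

Fee base (net of costs): $1,197,462 − $50,800 = $1,146,662
First $147,000 at 39% = $57,330.00
Next $76,000 at 34% = $25,840.00
Next $181,000 at 28% = $50,680.00
Remaining $742,662 at 23% = $170,812.26
Fee: $57,330.00 + $25,840.00 + $50,680.00 + $170,812.26 = $304,662.26
$304,662.26 is under the $387,500 cap.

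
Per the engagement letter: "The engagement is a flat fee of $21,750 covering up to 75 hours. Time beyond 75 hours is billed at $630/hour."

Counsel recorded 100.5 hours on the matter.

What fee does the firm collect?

Flat fee: $21,750.00
Excess hours: 100.5 − 75 = 25.5
Overrun: 25.5 × $630 = $16,065.00
Total: $21,750.00 + $16,065.00 = $37,815.00

$37,815.00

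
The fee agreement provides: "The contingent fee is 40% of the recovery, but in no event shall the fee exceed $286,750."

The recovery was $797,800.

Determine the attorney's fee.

$286,750.00

40% of $797,800 = $319,120.00
That exceeds the $286,750 cap, so the fee is capped at $286,750.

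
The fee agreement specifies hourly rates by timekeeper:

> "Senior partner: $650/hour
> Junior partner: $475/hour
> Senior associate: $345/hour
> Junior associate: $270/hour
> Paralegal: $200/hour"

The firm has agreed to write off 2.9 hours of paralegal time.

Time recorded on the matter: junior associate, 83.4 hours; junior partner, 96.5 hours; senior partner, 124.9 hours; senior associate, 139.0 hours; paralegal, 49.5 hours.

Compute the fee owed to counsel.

$206,815.50

Senior partner: 124.9 × $650 = $81,185.00
Junior partner: 96.5 × $475 = $45,837.50
Senior associate: 139.0 × $345 = $47,955.00
Junior associate: 83.4 × $270 = $22,518.00
Paralegal: 49.5 × $200 = $9,900.00
Subtotal: $207,395.50
Write-off: 2.9 × $200 = $580.00
Total: $207,395.50 − $580.00 = $206,815.50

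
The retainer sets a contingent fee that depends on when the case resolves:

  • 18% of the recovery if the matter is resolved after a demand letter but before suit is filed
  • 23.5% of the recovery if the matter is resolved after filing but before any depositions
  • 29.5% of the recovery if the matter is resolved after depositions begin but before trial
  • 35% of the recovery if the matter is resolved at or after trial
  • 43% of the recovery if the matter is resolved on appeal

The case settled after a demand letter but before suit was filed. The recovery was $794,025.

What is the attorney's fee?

The matter settled after a demand letter but before suit was filed, so the 18% rate applies.
$794,025 × 18% = $142,924.50

$142,924.50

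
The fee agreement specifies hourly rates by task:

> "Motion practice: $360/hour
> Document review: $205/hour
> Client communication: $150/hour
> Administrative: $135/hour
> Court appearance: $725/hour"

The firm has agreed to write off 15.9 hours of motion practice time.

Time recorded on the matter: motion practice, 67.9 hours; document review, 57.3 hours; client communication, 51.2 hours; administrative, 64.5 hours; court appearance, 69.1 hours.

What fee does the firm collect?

$96,951.50

Motion practice: 67.9 × $360 = $24,444.00
Document review: 57.3 × $205 = $11,746.50
Client communication: 51.2 × $150 = $7,680.00
Administrative: 64.5 × $135 = $8,707.50
Court appearance: 69.1 × $725 = $50,097.50
Subtotal: $102,675.50
Write-off: 15.9 × $360 = $5,724.00
Total: $102,675.50 − $5,724.00 = $96,951.50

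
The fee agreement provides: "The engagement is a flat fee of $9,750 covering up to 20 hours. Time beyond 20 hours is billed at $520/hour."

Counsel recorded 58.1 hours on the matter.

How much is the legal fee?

$29,562.00

Flat fee: $9,750.00
Excess hours: 58.1 − 20 = 38.1
Overrun: 38.1 × $520 = $19,812.00
Total: $9,750.00 + $19,812.00 = $29,562.00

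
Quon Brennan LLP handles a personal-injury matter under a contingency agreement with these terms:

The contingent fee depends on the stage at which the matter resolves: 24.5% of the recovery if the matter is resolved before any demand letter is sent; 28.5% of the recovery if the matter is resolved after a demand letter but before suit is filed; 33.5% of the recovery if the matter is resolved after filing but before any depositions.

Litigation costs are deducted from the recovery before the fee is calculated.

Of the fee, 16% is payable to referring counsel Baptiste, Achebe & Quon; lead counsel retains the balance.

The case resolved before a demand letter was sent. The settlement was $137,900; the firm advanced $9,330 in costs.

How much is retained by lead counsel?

Fee base (net of costs): $137,900 − $9,330 = $128,570
The matter resolved before a demand letter was sent, so the 24.5% rate applies.
$128,570 × 24.5% = $31,499.65
Referral share: 16% of $31,499.65 = $5,039.94; lead counsel retains $31,499.65 − $5,039.94 = $26,459.71.

$26,459.71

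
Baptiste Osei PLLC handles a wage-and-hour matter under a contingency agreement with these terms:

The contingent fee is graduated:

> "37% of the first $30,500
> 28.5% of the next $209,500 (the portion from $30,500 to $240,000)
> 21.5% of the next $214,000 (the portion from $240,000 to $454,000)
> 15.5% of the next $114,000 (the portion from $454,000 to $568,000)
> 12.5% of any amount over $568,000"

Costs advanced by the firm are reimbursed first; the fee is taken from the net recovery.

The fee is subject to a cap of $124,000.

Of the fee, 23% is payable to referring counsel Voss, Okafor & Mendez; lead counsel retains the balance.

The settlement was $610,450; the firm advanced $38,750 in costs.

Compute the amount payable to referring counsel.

Fee base (net of costs): $610,450 − $38,750 = $571,700
First $30,500 at 37% = $11,285.00
Next $209,500 at 28.5% = $59,707.50
Next $214,000 at 21.5% = $46,010.00
Next $114,000 at 15.5% = $17,670.00
Remaining $3,700 at 12.5% = $462.50
Fee: $11,285.00 + $59,707.50 + $46,010.00 + $17,670.00 + $462.50 = $135,135.00
$135,135.00 exceeds the $124,000 cap, so the fee is capped at $124,000.00.
Referral share: 23% of $124,000.00 = $28,520.00; lead counsel retains $124,000.00 − $28,520.00 = $95,480.00.

$28,520.00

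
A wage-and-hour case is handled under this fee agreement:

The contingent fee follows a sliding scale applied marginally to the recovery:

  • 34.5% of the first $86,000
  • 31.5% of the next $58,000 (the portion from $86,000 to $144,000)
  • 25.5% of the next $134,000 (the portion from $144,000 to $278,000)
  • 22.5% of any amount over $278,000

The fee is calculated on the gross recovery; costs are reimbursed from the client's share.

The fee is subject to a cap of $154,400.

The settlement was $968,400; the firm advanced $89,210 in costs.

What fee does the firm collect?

Fee base is the gross recovery, $968,400; costs are reimbursed separately.
First $86,000 at 34.5% = $29,670.00
Next $58,000 at 31.5% = $18,270.00
Next $134,000 at 25.5% = $34,170.00
Remaining $690,400 at 22.5% = $155,340.00
Fee: $29,670.00 + $18,270.00 + $34,170.00 + $155,340.00 = $237,450.00
$237,450.00 exceeds the $154,400 cap, so the fee is capped at $154,400.00.

$154,400.00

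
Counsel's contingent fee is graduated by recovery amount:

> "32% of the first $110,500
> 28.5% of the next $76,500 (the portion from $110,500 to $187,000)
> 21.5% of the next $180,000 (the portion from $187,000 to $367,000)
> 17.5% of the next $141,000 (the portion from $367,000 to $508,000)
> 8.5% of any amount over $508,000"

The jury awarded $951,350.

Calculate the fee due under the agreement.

$158,222.25

First $110,500 at 32% = $35,360.00
Next $76,500 at 28.5% = $21,802.50
Next $180,000 at 21.5% = $38,700.00
Next $141,000 at 17.5% = $24,675.00
Remaining $443,350 at 8.5% = $37,684.75
Fee: $35,360.00 + $21,802.50 + $38,700.00 + $24,675.00 + $37,684.75 = $158,222.25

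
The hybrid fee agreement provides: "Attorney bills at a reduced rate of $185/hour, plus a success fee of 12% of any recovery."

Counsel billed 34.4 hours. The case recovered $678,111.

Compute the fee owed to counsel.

Hourly: 34.4 × $185 = $6,364.00
Success fee: 12% of $678,111 = $81,373.32
Total: $6,364.00 + $81,373.32 = $87,737.32

$87,737.32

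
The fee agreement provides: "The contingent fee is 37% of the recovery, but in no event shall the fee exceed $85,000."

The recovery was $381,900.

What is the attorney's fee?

37% of $381,900 = $141,303.00
That exceeds the $85,000 cap, so the fee is capped at $85,000.

$85,000.00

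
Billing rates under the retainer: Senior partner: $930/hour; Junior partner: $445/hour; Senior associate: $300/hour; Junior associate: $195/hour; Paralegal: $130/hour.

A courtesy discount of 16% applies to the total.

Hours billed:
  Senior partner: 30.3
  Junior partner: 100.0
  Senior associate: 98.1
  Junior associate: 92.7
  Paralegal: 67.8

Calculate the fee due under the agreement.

$108,359.58

Senior partner: 30.3 × $930 = $28,179.00
Junior partner: 100.0 × $445 = $44,500.00
Senior associate: 98.1 × $300 = $29,430.00
Junior associate: 92.7 × $195 = $18,076.50
Paralegal: 67.8 × $130 = $8,814.00
Subtotal: $128,999.50
Less 16% discount: −$20,639.92
Total: $128,999.50 − $20,639.92 = $108,359.58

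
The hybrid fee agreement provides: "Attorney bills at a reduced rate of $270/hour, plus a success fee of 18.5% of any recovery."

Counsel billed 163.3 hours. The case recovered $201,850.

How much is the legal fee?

Hourly: 163.3 × $270 = $44,091.00
Success fee: 18.5% of $201,850 = $37,342.25
Total: $44,091.00 + $37,342.25 = $81,433.25

$81,433.25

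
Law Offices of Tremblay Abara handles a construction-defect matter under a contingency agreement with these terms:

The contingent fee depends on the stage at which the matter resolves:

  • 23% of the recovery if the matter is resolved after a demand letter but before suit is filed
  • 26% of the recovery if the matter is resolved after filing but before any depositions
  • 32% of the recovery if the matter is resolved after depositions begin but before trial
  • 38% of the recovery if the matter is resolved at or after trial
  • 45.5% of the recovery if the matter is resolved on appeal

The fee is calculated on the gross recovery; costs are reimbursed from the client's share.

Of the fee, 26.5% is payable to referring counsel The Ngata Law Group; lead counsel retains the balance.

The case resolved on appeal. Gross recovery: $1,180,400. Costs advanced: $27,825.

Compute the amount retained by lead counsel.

$394,755.27

Fee base is the gross recovery, $1,180,400; costs are reimbursed separately.
The matter resolved on appeal, so the 45.5% rate applies.
$1,180,400 × 45.5% = $537,082.00
Referral share: 26.5% of $537,082.00 = $142,326.73; lead counsel retains $537,082.00 − $142,326.73 = $394,755.27.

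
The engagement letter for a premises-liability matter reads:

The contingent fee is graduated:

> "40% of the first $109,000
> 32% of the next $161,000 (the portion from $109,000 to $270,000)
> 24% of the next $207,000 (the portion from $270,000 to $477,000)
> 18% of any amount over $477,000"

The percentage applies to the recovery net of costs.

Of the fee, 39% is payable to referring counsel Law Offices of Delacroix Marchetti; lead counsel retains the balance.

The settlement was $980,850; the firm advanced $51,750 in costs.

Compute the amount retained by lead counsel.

$137,968.58

Fee base (net of costs): $980,850 − $51,750 = $929,100
First $109,000 at 40% = $43,600.00
Next $161,000 at 32% = $51,520.00
Next $207,000 at 24% = $49,680.00
Remaining $452,100 at 18% = $81,378.00
Fee: $43,600.00 + $51,520.00 + $49,680.00 + $81,378.00 = $226,178.00
Referral share: 39% of $226,178.00 = $88,209.42; lead counsel retains $226,178.00 − $88,209.42 = $137,968.58.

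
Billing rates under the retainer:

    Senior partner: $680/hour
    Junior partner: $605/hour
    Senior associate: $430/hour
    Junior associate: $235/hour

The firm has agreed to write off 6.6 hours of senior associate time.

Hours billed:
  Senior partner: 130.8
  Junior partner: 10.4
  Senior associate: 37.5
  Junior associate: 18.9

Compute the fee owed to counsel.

$112,964.50

Senior partner: 130.8 × $680 = $88,944.00
Junior partner: 10.4 × $605 = $6,292.00
Senior associate: 37.5 × $430 = $16,125.00
Junior associate: 18.9 × $235 = $4,441.50
Subtotal: $115,802.50
Write-off: 6.6 × $430 = $2,838.00
Total: $115,802.50 − $2,838.00 = $112,964.50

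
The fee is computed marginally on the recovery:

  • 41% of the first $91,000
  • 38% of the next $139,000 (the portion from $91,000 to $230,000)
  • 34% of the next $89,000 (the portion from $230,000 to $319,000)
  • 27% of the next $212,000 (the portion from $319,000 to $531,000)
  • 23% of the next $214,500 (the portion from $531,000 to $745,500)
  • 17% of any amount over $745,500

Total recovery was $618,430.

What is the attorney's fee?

$197,738.90

First $91,000 at 41% = $37,310.00
Next $139,000 at 38% = $52,820.00
Next $89,000 at 34% = $30,260.00
Next $212,000 at 27% = $57,240.00
Remaining $87,430 at 23% = $20,108.90
Fee: $37,310.00 + $52,820.00 + $30,260.00 + $57,240.00 + $20,108.90 = $197,738.90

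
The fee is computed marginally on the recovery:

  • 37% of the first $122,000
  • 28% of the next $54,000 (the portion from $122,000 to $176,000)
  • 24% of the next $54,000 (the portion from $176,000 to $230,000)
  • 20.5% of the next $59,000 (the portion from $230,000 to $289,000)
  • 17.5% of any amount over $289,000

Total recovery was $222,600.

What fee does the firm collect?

First $122,000 at 37% = $45,140.00
Next $54,000 at 28% = $15,120.00
Remaining $46,600 at 24% = $11,184.00
Fee: $45,140.00 + $15,120.00 + $11,184.00 = $71,444.00

$71,444.00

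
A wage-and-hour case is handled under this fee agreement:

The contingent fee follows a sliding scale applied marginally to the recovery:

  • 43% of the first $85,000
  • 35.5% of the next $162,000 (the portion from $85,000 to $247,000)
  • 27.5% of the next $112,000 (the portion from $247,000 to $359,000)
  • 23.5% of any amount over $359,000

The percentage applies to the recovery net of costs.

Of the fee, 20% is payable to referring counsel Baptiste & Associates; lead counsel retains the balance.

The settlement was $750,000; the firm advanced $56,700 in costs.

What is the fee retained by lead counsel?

$162,736.40

Fee base (net of costs): $750,000 − $56,700 = $693,300
First $85,000 at 43% = $36,550.00
Next $162,000 at 35.5% = $57,510.00
Next $112,000 at 27.5% = $30,800.00
Remaining $334,300 at 23.5% = $78,560.50
Fee: $36,550.00 + $57,510.00 + $30,800.00 + $78,560.50 = $203,420.50
Referral share: 20% of $203,420.50 = $40,684.10; lead counsel retains $203,420.50 − $40,684.10 = $162,736.40.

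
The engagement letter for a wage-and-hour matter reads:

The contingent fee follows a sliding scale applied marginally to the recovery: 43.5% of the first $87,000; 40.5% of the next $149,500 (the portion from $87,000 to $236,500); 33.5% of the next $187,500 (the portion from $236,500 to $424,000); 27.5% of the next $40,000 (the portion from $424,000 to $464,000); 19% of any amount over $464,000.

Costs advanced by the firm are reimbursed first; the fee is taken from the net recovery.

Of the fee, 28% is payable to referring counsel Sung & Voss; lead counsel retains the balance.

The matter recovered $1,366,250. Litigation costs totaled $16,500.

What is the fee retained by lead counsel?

$245,158.20

Fee base (net of costs): $1,366,250 − $16,500 = $1,349,750
First $87,000 at 43.5% = $37,845.00
Next $149,500 at 40.5% = $60,547.50
Next $187,500 at 33.5% = $62,812.50
Next $40,000 at 27.5% = $11,000.00
Remaining $885,750 at 19% = $168,292.50
Fee: $37,845.00 + $60,547.50 + $62,812.50 + $11,000.00 + $168,292.50 = $340,497.50
Referral share: 28% of $340,497.50 = $95,339.30; lead counsel retains $340,497.50 − $95,339.30 = $245,158.20.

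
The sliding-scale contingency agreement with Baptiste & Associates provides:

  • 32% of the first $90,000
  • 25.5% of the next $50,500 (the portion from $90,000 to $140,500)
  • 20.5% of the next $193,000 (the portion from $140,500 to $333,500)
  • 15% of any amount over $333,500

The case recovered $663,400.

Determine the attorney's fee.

First $90,000 at 32% = $28,800.00
Next $50,500 at 25.5% = $12,877.50
Next $193,000 at 20.5% = $39,565.00
Remaining $329,900 at 15% = $49,485.00
Fee: $28,800.00 + $12,877.50 + $39,565.00 + $49,485.00 = $130,727.50

$130,727.50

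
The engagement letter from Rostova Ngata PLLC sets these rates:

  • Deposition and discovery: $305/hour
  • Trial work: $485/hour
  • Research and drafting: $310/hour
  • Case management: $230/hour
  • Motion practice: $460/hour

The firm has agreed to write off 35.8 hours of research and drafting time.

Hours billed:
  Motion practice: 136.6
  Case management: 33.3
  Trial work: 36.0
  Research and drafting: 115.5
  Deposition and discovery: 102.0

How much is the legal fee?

Deposition and discovery: 102.0 × $305 = $31,110.00
Trial work: 36.0 × $485 = $17,460.00
Research and drafting: 115.5 × $310 = $35,805.00
Case management: 33.3 × $230 = $7,659.00
Motion practice: 136.6 × $460 = $62,836.00
Subtotal: $154,870.00
Write-off: 35.8 × $310 = $11,098.00
Total: $154,870.00 − $11,098.00 = $143,772.00

$143,772.00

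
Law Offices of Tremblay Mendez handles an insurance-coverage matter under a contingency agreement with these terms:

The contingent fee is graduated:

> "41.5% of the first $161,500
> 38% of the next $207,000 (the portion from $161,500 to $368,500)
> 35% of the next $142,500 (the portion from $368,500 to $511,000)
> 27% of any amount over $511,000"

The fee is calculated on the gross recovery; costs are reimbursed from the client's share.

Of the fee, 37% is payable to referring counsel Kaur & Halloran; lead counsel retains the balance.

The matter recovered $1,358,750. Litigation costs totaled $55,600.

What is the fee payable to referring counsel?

Fee base is the gross recovery, $1,358,750; costs are reimbursed separately.
First $161,500 at 41.5% = $67,022.50
Next $207,000 at 38% = $78,660.00
Next $142,500 at 35% = $49,875.00
Remaining $847,750 at 27% = $228,892.50
Fee: $67,022.50 + $78,660.00 + $49,875.00 + $228,892.50 = $424,450.00
Referral share: 37% of $424,450.00 = $157,046.50; lead counsel retains $424,450.00 − $157,046.50 = $267,403.50.

$157,046.50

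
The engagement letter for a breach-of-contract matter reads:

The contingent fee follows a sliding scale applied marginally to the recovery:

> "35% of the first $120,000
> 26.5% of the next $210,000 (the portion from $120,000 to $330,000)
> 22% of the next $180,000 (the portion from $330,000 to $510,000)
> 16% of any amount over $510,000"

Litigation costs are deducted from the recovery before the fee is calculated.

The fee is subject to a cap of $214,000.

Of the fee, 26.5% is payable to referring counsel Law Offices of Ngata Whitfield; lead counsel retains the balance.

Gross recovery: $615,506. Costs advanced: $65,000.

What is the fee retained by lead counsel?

Fee base (net of costs): $615,506 − $65,000 = $550,506
First $120,000 at 35% = $42,000.00
Next $210,000 at 26.5% = $55,650.00
Next $180,000 at 22% = $39,600.00
Remaining $40,506 at 16% = $6,480.96
Fee: $42,000.00 + $55,650.00 + $39,600.00 + $6,480.96 = $143,730.96
$143,730.96 is under the $214,000 cap.
Referral share: 26.5% of $143,730.96 = $38,088.70; lead counsel retains $143,730.96 − $38,088.70 = $105,642.26.

$105,642.26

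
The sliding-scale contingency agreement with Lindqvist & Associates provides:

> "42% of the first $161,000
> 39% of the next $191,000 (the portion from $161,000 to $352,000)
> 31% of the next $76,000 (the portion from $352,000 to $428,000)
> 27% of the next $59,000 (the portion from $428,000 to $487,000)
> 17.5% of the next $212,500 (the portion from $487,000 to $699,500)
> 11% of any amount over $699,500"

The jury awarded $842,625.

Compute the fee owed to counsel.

$234,531.25

First $161,000 at 42% = $67,620.00
Next $191,000 at 39% = $74,490.00
Next $76,000 at 31% = $23,560.00
Next $59,000 at 27% = $15,930.00
Next $212,500 at 17.5% = $37,187.50
Remaining $143,125 at 11% = $15,743.75
Fee: $67,620.00 + $74,490.00 + $23,560.00 + $15,930.00 + $37,187.50 + $15,743.75 = $234,531.25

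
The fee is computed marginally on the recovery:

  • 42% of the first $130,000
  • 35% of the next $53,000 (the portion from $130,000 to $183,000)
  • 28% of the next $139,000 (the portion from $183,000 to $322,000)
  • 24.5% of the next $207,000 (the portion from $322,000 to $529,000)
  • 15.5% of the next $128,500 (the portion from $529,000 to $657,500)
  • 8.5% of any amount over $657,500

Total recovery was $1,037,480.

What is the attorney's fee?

$215,000.80

First $130,000 at 42% = $54,600.00
Next $53,000 at 35% = $18,550.00
Next $139,000 at 28% = $38,920.00
Next $207,000 at 24.5% = $50,715.00
Next $128,500 at 15.5% = $19,917.50
Remaining $379,980 at 8.5% = $32,298.30
Fee: $54,600.00 + $18,550.00 + $38,920.00 + $50,715.00 + $19,917.50 + $32,298.30 = $215,000.80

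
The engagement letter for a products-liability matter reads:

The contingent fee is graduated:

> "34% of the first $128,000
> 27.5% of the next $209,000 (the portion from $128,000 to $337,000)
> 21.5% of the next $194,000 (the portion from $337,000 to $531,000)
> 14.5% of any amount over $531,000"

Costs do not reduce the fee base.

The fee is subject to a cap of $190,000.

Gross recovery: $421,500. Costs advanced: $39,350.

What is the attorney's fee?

$119,162.50

Fee base is the gross recovery, $421,500; costs are reimbursed separately.
First $128,000 at 34% = $43,520.00
Next $209,000 at 27.5% = $57,475.00
Remaining $84,500 at 21.5% = $18,167.50
Fee: $43,520.00 + $57,475.00 + $18,167.50 = $119,162.50
$119,162.50 is under the $190,000 cap.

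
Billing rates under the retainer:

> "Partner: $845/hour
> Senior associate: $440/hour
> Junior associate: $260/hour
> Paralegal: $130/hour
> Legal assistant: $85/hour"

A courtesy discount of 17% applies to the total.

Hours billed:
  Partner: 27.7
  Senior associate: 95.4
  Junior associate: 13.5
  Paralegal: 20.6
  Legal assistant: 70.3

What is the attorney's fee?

Partner: 27.7 × $845 = $23,406.50
Senior associate: 95.4 × $440 = $41,976.00
Junior associate: 13.5 × $260 = $3,510.00
Paralegal: 20.6 × $130 = $2,678.00
Legal assistant: 70.3 × $85 = $5,975.50
Subtotal: $77,546.00
Less 17% discount: −$13,182.82
Total: $77,546.00 − $13,182.82 = $64,363.18

$64,363.18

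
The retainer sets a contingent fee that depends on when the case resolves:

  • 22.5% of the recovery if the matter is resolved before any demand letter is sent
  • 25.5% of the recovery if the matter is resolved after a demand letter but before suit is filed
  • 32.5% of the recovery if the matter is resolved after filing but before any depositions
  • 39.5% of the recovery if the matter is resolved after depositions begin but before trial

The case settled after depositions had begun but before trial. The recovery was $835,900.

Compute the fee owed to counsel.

$330,180.50

The matter settled after depositions had begun but before trial, so the 39.5% rate applies.
$835,900 × 39.5% = $330,180.50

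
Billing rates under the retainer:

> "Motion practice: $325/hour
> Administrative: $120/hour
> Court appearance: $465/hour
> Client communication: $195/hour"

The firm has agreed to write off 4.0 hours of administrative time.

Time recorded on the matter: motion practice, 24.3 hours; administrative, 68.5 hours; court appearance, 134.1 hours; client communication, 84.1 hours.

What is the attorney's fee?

$94,393.50

Motion practice: 24.3 × $325 = $7,897.50
Administrative: 68.5 × $120 = $8,220.00
Court appearance: 134.1 × $465 = $62,356.50
Client communication: 84.1 × $195 = $16,399.50
Subtotal: $94,873.50
Write-off: 4.0 × $120 = $480.00
Total: $94,873.50 − $480.00 = $94,393.50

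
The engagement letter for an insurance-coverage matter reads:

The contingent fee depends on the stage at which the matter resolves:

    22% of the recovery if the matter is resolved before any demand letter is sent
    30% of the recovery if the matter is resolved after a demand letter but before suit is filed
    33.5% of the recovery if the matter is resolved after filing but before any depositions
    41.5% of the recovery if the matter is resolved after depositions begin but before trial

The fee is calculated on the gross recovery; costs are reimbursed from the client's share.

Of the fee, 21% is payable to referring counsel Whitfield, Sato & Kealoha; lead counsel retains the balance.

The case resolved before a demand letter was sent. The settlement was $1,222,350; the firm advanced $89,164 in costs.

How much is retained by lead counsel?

Fee base is the gross recovery, $1,222,350; costs are reimbursed separately.
The matter resolved before a demand letter was sent, so the 22% rate applies.
$1,222,350 × 22% = $268,917.00
Referral share: 21% of $268,917.00 = $56,472.57; lead counsel retains $268,917.00 − $56,472.57 = $212,444.43.

$212,444.43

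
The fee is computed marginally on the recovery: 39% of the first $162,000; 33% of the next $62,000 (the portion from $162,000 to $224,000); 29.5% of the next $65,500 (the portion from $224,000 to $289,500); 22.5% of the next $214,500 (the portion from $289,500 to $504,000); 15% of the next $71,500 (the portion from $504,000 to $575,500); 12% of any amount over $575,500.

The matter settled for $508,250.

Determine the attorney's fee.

First $162,000 at 39% = $63,180.00
Next $62,000 at 33% = $20,460.00
Next $65,500 at 29.5% = $19,322.50
Next $214,500 at 22.5% = $48,262.50
Remaining $4,250 at 15% = $637.50
Fee: $63,180.00 + $20,460.00 + $19,322.50 + $48,262.50 + $637.50 = $151,862.50

$151,862.50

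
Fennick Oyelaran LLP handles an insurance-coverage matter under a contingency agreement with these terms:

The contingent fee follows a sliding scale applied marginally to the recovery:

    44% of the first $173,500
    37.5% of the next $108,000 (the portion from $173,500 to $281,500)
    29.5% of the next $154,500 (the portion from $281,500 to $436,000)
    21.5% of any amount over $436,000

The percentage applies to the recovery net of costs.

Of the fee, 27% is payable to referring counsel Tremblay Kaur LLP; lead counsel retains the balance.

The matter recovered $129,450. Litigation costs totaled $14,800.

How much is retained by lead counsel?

$36,825.58

Fee base (net of costs): $129,450 − $14,800 = $114,650
First $114,650 at 44% = $50,446.00
Referral share: 27% of $50,446.00 = $13,620.42; lead counsel retains $50,446.00 − $13,620.42 = $36,825.58.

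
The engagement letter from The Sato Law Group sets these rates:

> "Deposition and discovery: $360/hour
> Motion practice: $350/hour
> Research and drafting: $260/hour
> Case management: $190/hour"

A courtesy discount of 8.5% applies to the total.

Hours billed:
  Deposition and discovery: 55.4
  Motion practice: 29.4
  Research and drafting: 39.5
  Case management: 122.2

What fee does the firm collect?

$58,305.63

Deposition and discovery: 55.4 × $360 = $19,944.00
Motion practice: 29.4 × $350 = $10,290.00
Research and drafting: 39.5 × $260 = $10,270.00
Case management: 122.2 × $190 = $23,218.00
Subtotal: $63,722.00
Less 8.5% discount: −$5,416.37
Total: $63,722.00 − $5,416.37 = $58,305.63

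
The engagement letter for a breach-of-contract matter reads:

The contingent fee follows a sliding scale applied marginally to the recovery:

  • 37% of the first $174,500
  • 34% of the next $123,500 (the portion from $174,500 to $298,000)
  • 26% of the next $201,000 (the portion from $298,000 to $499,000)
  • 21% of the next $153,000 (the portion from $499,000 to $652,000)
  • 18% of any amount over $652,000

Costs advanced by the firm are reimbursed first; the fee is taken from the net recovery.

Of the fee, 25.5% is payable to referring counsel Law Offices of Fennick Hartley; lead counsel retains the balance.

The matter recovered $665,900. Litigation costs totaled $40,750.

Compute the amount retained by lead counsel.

Fee base (net of costs): $665,900 − $40,750 = $625,150
First $174,500 at 37% = $64,565.00
Next $123,500 at 34% = $41,990.00
Next $201,000 at 26% = $52,260.00
Remaining $126,150 at 21% = $26,491.50
Fee: $64,565.00 + $41,990.00 + $52,260.00 + $26,491.50 = $185,306.50
Referral share: 25.5% of $185,306.50 = $47,253.16; lead counsel retains $185,306.50 − $47,253.16 = $138,053.34.

$138,053.34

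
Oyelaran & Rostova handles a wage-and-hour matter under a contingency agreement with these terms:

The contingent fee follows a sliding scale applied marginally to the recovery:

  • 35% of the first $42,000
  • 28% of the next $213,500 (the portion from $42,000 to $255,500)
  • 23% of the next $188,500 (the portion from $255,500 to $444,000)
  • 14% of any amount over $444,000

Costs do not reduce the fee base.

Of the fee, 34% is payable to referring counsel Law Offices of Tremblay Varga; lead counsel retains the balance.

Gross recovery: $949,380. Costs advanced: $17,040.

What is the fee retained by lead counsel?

Fee base is the gross recovery, $949,380; costs are reimbursed separately.
First $42,000 at 35% = $14,700.00
Next $213,500 at 28% = $59,780.00
Next $188,500 at 23% = $43,355.00
Remaining $505,380 at 14% = $70,753.20
Fee: $14,700.00 + $59,780.00 + $43,355.00 + $70,753.20 = $188,588.20
Referral share: 34% of $188,588.20 = $64,119.99; lead counsel retains $188,588.20 − $64,119.99 = $124,468.21.

$124,468.21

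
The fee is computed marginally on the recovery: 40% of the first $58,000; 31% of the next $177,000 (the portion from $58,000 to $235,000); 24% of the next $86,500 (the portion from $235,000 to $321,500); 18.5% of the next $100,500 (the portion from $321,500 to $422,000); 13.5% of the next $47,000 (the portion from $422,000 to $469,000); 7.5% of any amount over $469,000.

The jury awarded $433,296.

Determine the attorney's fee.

First $58,000 at 40% = $23,200.00
Next $177,000 at 31% = $54,870.00
Next $86,500 at 24% = $20,760.00
Next $100,500 at 18.5% = $18,592.50
Remaining $11,296 at 13.5% = $1,524.96
Fee: $23,200.00 + $54,870.00 + $20,760.00 + $18,592.50 + $1,524.96 = $118,947.46

$118,947.46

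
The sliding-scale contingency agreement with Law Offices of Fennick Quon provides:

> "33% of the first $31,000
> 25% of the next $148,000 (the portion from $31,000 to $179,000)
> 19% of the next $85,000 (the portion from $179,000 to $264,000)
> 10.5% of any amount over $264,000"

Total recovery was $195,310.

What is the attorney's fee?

$50,328.90

First $31,000 at 33% = $10,230.00
Next $148,000 at 25% = $37,000.00
Remaining $16,310 at 19% = $3,098.90
Fee: $10,230.00 + $37,000.00 + $3,098.90 = $50,328.90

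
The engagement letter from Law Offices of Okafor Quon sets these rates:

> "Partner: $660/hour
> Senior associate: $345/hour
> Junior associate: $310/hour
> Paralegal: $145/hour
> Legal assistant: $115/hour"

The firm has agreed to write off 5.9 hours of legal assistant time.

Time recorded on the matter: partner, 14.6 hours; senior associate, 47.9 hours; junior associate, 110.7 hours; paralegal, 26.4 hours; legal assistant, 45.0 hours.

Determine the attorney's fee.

Partner: 14.6 × $660 = $9,636.00
Senior associate: 47.9 × $345 = $16,525.50
Junior associate: 110.7 × $310 = $34,317.00
Paralegal: 26.4 × $145 = $3,828.00
Legal assistant: 45.0 × $115 = $5,175.00
Subtotal: $69,481.50
Write-off: 5.9 × $115 = $678.50
Total: $69,481.50 − $678.50 = $68,803.00

$68,803.00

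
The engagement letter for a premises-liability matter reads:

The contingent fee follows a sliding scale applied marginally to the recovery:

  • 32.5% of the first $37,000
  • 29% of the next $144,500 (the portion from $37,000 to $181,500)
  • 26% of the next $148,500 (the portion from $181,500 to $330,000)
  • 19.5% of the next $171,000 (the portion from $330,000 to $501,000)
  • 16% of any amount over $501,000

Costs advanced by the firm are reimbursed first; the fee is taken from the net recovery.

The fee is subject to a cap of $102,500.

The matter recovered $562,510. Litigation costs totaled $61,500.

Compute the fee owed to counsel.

$102,500.00

Fee base (net of costs): $562,510 − $61,500 = $501,010
First $37,000 at 32.5% = $12,025.00
Next $144,500 at 29% = $41,905.00
Next $148,500 at 26% = $38,610.00
Next $171,000 at 19.5% = $33,345.00
Remaining $10 at 16% = $1.60
Fee: $12,025.00 + $41,905.00 + $38,610.00 + $33,345.00 + $1.60 = $125,886.60
$125,886.60 exceeds the $102,500 cap, so the fee is capped at $102,500.00.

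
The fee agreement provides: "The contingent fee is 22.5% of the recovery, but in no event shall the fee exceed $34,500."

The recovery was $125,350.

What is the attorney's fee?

22.5% of $125,350 = $28,203.75
That is under the $34,500 cap.

$28,203.75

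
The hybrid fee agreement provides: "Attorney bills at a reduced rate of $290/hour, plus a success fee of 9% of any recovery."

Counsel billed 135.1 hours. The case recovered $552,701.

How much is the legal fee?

Hourly: 135.1 × $290 = $39,179.00
Success fee: 9% of $552,701 = $49,743.09
Total: $39,179.00 + $49,743.09 = $88,922.09

$88,922.09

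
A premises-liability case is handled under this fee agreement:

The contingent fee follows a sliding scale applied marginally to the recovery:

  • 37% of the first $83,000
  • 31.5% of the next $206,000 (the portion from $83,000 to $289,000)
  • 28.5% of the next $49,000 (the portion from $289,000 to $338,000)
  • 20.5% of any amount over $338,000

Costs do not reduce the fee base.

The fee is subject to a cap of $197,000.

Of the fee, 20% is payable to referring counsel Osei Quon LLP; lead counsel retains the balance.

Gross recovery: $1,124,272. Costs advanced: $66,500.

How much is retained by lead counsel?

$157,600.00

Fee base is the gross recovery, $1,124,272; costs are reimbursed separately.
First $83,000 at 37% = $30,710.00
Next $206,000 at 31.5% = $64,890.00
Next $49,000 at 28.5% = $13,965.00
Remaining $786,272 at 20.5% = $161,185.76
Fee: $30,710.00 + $64,890.00 + $13,965.00 + $161,185.76 = $270,750.76
$270,750.76 exceeds the $197,000 cap, so the fee is capped at $197,000.00.
Referral share: 20% of $197,000.00 = $39,400.00; lead counsel retains $197,000.00 − $39,400.00 = $157,600.00.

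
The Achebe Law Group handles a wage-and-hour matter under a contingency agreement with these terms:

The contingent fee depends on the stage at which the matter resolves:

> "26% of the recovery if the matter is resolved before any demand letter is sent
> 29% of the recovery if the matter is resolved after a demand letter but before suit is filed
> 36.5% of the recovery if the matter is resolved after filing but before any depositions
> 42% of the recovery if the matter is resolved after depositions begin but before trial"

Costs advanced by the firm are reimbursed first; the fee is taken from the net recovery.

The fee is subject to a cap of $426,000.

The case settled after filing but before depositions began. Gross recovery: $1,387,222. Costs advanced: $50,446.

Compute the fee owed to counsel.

Fee base (net of costs): $1,387,222 − $50,446 = $1,336,776
The matter settled after filing but before depositions began, so the 36.5% rate applies.
$1,336,776 × 36.5% = $487,923.24
$487,923.24 exceeds the $426,000 cap, so the fee is capped at $426,000.00.

$426,000.00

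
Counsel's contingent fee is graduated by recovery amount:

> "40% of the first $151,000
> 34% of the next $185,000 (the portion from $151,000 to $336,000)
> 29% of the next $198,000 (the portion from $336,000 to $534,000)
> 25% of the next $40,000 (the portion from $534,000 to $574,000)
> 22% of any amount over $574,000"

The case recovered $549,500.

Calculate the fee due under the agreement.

$184,595.00

First $151,000 at 40% = $60,400.00
Next $185,000 at 34% = $62,900.00
Next $198,000 at 29% = $57,420.00
Remaining $15,500 at 25% = $3,875.00
Fee: $60,400.00 + $62,900.00 + $57,420.00 + $3,875.00 = $184,595.00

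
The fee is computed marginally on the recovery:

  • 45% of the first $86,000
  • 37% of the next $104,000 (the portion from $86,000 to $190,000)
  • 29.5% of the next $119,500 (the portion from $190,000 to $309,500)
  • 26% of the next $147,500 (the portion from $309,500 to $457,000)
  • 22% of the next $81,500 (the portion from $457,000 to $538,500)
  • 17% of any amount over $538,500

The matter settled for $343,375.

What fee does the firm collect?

$121,240.00

First $86,000 at 45% = $38,700.00
Next $104,000 at 37% = $38,480.00
Next $119,500 at 29.5% = $35,252.50
Remaining $33,875 at 26% = $8,807.50
Fee: $38,700.00 + $38,480.00 + $35,252.50 + $8,807.50 = $121,240.00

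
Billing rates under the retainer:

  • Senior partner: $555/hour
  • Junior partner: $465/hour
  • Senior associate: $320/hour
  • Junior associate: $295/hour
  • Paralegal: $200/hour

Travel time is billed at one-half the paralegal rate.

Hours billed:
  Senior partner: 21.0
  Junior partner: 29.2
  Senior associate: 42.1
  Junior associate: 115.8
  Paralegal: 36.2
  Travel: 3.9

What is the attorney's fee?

$80,496.00

Senior partner: 21.0 × $555 = $11,655.00
Junior partner: 29.2 × $465 = $13,578.00
Senior associate: 42.1 × $320 = $13,472.00
Junior associate: 115.8 × $295 = $34,161.00
Paralegal: 36.2 × $200 = $7,240.00
Subtotal: $11,655.00 + $13,578.00 + $13,472.00 + $34,161.00 + $7,240.00 = $80,106.00
Travel: 3.9 × ($200 ÷ 2) = 3.9 × $100.00 = $390.00
Total: $80,106.00 + $390.00 = $80,496.00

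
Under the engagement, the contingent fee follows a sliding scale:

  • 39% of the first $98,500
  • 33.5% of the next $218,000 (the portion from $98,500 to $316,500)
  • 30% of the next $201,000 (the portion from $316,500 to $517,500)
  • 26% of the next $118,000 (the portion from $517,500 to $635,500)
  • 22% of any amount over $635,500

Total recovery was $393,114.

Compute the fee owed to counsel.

First $98,500 at 39% = $38,415.00
Next $218,000 at 33.5% = $73,030.00
Remaining $76,614 at 30% = $22,984.20
Fee: $38,415.00 + $73,030.00 + $22,984.20 = $134,429.20

$134,429.20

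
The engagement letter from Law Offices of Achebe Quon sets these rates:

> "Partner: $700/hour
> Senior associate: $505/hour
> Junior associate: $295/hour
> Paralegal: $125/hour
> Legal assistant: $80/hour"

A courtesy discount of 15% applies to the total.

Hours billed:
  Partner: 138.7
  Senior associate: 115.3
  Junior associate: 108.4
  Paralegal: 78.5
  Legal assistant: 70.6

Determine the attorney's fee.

$172,341.75

Partner: 138.7 × $700 = $97,090.00
Senior associate: 115.3 × $505 = $58,226.50
Junior associate: 108.4 × $295 = $31,978.00
Paralegal: 78.5 × $125 = $9,812.50
Legal assistant: 70.6 × $80 = $5,648.00
Subtotal: $202,755.00
Less 15% discount: −$30,413.25
Total: $202,755.00 − $30,413.25 = $172,341.75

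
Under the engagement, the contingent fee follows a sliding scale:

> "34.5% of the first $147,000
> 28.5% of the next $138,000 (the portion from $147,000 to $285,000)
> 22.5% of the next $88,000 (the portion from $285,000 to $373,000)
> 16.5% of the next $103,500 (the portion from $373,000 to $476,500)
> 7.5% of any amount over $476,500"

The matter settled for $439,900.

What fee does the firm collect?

$120,883.50

First $147,000 at 34.5% = $50,715.00
Next $138,000 at 28.5% = $39,330.00
Next $88,000 at 22.5% = $19,800.00
Remaining $66,900 at 16.5% = $11,038.50
Fee: $50,715.00 + $39,330.00 + $19,800.00 + $11,038.50 = $120,883.50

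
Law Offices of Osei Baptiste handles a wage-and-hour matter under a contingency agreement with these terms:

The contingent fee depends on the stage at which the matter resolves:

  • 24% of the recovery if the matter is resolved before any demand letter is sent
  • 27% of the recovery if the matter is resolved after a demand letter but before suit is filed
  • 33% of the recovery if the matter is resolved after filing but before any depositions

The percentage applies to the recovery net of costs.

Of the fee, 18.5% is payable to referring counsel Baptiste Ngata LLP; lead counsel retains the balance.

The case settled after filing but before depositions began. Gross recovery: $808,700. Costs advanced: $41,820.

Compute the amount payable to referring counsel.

$46,818.02

Fee base (net of costs): $808,700 − $41,820 = $766,880
The matter settled after filing but before depositions began, so the 33% rate applies.
$766,880 × 33% = $253,070.40
Referral share: 18.5% of $253,070.40 = $46,818.02; lead counsel retains $253,070.40 − $46,818.02 = $206,252.38.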